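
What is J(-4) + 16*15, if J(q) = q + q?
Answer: 232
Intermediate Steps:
J(q) = 2*q
J(-4) + 16*15 = 2*(-4) + 16*15 = -8 + 240 = 232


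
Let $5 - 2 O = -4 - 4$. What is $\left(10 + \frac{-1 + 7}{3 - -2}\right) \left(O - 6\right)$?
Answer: $\frac{28}{5} \approx 5.6$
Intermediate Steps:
$O = \frac{13}{2}$ ($O = \frac{5}{2} - \frac{-4 - 4}{2} = \frac{5}{2} - -4 = \frac{5}{2} + 4 = \frac{13}{2} \approx 6.5$)
$\left(10 + \frac{-1 + 7}{3 - -2}\right) \left(O - 6\right) = \left(10 + \frac{-1 + 7}{3 - -2}\right) \left(\frac{13}{2} - 6\right) = \left(10 + \frac{6}{3 + \left(-2 + 4\right)}\right) \left(\frac{13}{2} - 6\right) = \left(10 + \frac{6}{3 + 2}\right) \frac{1}{2} = \left(10 + \frac{6}{5}\right) \frac{1}{2} = \frac{56}{5} \cdot \frac{1}{2} = \frac{28}{5}$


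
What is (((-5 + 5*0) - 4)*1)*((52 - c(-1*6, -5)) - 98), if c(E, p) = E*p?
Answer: 684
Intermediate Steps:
(((-5 + 5*0) - 4)*1)*((52 - c(-1*6, -5)) - 98) = (((-5 + 5*0) - 4)*1)*((52 - (-1*6)*(-5)) - 98) = (((-5 + 0) - 4)*1)*((52 - (-6)*(-5)) - 98) = ((-5 - 4)*1)*((52 - 1*30) - 98) = (-9*1)*((52 - 30) - 98) = -9*(22 - 98) = -9*(-76) = 684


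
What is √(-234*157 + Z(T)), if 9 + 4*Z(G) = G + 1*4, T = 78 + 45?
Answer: I*√146834/2 ≈ 191.59*I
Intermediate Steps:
T = 123
Z(G) = -5/4 + G/4 (Z(G) = -9/4 + (G + 1*4)/4 = -9/4 + (G + 4)/4 = -9/4 + (4 + G)/4 = -9/4 + (1 + G/4) = -5/4 + G/4)
√(-234*157 + Z(T)) = √(-234*157 + (-5/4 + (¼)*123)) = √(-36738 + (-5/4 + 123/4)) = √(-36738 + 59/2) = √(-73417/2) = I*√146834/2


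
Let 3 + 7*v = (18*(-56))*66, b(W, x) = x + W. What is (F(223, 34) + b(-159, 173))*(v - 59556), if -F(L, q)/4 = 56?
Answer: 14502690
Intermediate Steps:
F(L, q) = -224 (F(L, q) = -4*56 = -224)
b(W, x) = W + x
v = -66531/7 (v = -3/7 + ((18*(-56))*66)/7 = -3/7 + (-1008*66)/7 = -3/7 + (⅐)*(-66528) = -3/7 - 9504 = -66531/7 ≈ -9504.4)
(F(223, 34) + b(-159, 173))*(v - 59556) = (-224 + (-159 + 173))*(-66531/7 - 59556) = (-224 + 14)*(-483423/7) = -210*(-483423/7) = 14502690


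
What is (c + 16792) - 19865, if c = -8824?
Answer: -11897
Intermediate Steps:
(c + 16792) - 19865 = (-8824 + 16792) - 19865 = 7968 - 19865 = -11897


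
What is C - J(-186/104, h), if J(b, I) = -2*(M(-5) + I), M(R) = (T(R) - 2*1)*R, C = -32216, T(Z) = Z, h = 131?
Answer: -31884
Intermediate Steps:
M(R) = R*(-2 + R) (M(R) = (R - 2*1)*R = (R - 2)*R = (-2 + R)*R = R*(-2 + R))
J(b, I) = -70 - 2*I (J(b, I) = -2*(-5*(-2 - 5) + I) = -2*(-5*(-7) + I) = -2*(35 + I) = -70 - 2*I)
C - J(-186/104, h) = -32216 - (-70 - 2*131) = -32216 - (-70 - 262) = -32216 - 1*(-332) = -32216 + 332 = -31884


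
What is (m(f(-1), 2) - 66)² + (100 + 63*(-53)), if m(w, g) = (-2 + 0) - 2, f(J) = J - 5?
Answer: 1661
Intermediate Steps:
f(J) = -5 + J
m(w, g) = -4 (m(w, g) = -2 - 2 = -4)
(m(f(-1), 2) - 66)² + (100 + 63*(-53)) = (-4 - 66)² + (100 + 63*(-53)) = (-70)² + (100 - 3339) = 4900 - 3239 = 1661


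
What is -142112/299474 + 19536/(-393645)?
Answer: -1471242912/2806820065 ≈ -0.52417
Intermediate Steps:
-142112/299474 + 19536/(-393645) = -142112*1/299474 + 19536*(-1/393645) = -71056/149737 - 6512/131215 = -1471242912/2806820065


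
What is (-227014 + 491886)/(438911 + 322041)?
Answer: 33109/95119 ≈ 0.34808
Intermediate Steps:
(-227014 + 491886)/(438911 + 322041) = 264872/760952 = 264872*(1/760952) = 33109/95119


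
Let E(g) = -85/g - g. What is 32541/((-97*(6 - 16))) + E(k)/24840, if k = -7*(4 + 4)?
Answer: 4526895701/134930880 ≈ 33.550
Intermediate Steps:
k = -56 (k = -7*8 = -56)
E(g) = -g - 85/g
32541/((-97*(6 - 16))) + E(k)/24840 = 32541/((-97*(6 - 16))) + (-1*(-56) - 85/(-56))/24840 = 32541/((-97*(-10))) + (56 - 85*(-1/56))*(1/24840) = 32541/970 + (56 + 85/56)*(1/24840) = 32541*(1/970) + (3221/56)*(1/24840) = 32541/970 + 3221/1391040 = 4526895701/134930880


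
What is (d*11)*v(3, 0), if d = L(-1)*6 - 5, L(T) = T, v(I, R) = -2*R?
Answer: 0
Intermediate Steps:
d = -11 (d = -1*6 - 5 = -6 - 5 = -11)
(d*11)*v(3, 0) = (-11*11)*(-2*0) = -121*0 = 0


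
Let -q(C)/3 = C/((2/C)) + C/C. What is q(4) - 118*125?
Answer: -14777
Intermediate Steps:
q(C) = -3 - 3*C²/2 (q(C) = -3*(C/((2/C)) + C/C) = -3*(C*(C/2) + 1) = -3*(C²/2 + 1) = -3*(1 + C²/2) = -3 - 3*C²/2)
q(4) - 118*125 = (-3 - 3/2*4²) - 118*125 = (-3 - 3/2*16) - 14750 = (-3 - 24) - 14750 = -27 - 14750 = -14777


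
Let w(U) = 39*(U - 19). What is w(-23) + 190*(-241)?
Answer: -47428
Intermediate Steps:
w(U) = -741 + 39*U (w(U) = 39*(-19 + U) = -741 + 39*U)
w(-23) + 190*(-241) = (-741 + 39*(-23)) + 190*(-241) = (-741 - 897) - 45790 = -1638 - 45790 = -47428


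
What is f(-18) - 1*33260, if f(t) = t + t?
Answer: -33296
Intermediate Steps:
f(t) = 2*t
f(-18) - 1*33260 = 2*(-18) - 1*33260 = -36 - 33260 = -33296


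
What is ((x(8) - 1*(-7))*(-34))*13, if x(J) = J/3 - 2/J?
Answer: -24973/6 ≈ -4162.2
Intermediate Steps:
x(J) = -2/J + J/3 (x(J) = J*(⅓) - 2/J = J/3 - 2/J = -2/J + J/3)
((x(8) - 1*(-7))*(-34))*13 = (((-2/8 + (⅓)*8) - 1*(-7))*(-34))*13 = (((-2*⅛ + 8/3) + 7)*(-34))*13 = (((-¼ + 8/3) + 7)*(-34))*13 = ((29/12 + 7)*(-34))*13 = ((113/12)*(-34))*13 = -1921/6*13 = -24973/6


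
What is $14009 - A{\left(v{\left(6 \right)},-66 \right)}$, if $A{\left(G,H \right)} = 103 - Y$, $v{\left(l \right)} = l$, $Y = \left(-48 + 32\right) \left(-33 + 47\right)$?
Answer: $13682$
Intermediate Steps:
$Y = -224$ ($Y = \left(-16\right) 14 = -224$)
$A{\left(G,H \right)} = 327$ ($A{\left(G,H \right)} = 103 - -224 = 103 + 224 = 327$)
$14009 - A{\left(v{\left(6 \right)},-66 \right)} = 14009 - 327 = 13682$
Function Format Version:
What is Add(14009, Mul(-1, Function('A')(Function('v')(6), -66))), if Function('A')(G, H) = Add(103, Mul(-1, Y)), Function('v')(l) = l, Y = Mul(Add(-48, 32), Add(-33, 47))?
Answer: 13682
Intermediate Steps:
Y = -224 (Y = Mul(-16, 14) = -224)
Function('A')(G, H) = 327 (Function('A')(G, H) = Add(103, Mul(-1, -224)) = Add(103, 224) = 327)
Add(14009, Mul(-1, Function('A')(Function('v')(6), -66))) = Add(14009, Mul(-1, 327)) = Add(14009, -327) = 13682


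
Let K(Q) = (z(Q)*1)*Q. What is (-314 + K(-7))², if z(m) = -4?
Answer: 81796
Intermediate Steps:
K(Q) = -4*Q (K(Q) = (-4*1)*Q = -4*Q)
(-314 + K(-7))² = (-314 - 4*(-7))² = (-314 + 28)² = (-286)² = 81796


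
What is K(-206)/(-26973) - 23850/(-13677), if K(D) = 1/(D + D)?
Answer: 88347368759/50663601684 ≈ 1.7438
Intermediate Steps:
K(D) = 1/(2*D)
K(-206)/(-26973) - 23850/(-13677) = ((½)/(-206))/(-26973) - 23850/(-13677) = ((½)*(-1/206))*(-1/26973) - 23850*(-1/13677) = -1/412*(-1/26973) + 7950/4559 = 1/11112876 + 7950/4559 = 88347368759/50663601684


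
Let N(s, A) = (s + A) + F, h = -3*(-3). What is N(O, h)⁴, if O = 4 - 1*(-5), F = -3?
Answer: 50625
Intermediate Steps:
h = 9
O = 9 (O = 4 + 5 = 9)
N(s, A) = -3 + A + s (N(s, A) = (s + A) - 3 = (A + s) - 3 = -3 + A + s)
N(O, h)⁴ = (-3 + 9 + 9)⁴ = 15⁴ = 50625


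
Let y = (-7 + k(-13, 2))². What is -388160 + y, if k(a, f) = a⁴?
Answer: 814942756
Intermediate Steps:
y = 815330916 (y = (-7 + (-13)⁴)² = (-7 + 28561)² = 28554² = 815330916)
-388160 + y = -388160 + 815330916 = 814942756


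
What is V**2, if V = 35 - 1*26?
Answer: 81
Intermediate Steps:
V = 9 (V = 35 - 26 = 9)
V**2 = 9**2 = 81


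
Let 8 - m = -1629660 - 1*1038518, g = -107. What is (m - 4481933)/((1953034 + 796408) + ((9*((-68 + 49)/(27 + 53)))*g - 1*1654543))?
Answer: -145099760/87610217 ≈ -1.6562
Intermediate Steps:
m = 2668186 (m = 8 - (-1629660 - 1*1038518) = 8 - (-1629660 - 1038518) = 8 - 1*(-2668178) = 8 + 2668178 = 2668186)
(m - 4481933)/((1953034 + 796408) + ((9*((-68 + 49)/(27 + 53)))*g - 1*1654543)) = (2668186 - 4481933)/((1953034 + 796408) + ((9*((-68 + 49)/(27 + 53)))*(-107) - 1*1654543)) = -1813747/(2749442 + ((9*(-19/80))*(-107) - 1654543)) = -1813747/(2749442 + (-171/80*(-107) - 1654543)) = -1813747/(2749442 + (18297/80 - 1654543)) = -1813747/(2749442 - 132345143/80) = -1813747/87610217/80 = -1813747*80/87610217 = -145099760/87610217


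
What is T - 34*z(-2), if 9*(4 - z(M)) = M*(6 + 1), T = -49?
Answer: -2141/9 ≈ -237.89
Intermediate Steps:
z(M) = 4 - 7*M/9 (z(M) = 4 - M*(6 + 1)/9 = 4 - M*7/9 = 4 - 7*M/9)
T - 34*z(-2) = -49 - 34*(4 - 7/9*(-2)) = -49 - 34*(4 + 14/9) = -49 - 34*50/9 = -49 - 1700/9 = -2141/9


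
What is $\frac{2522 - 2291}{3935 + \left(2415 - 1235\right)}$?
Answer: $\frac{7}{155} \approx 0.045161$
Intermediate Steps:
$\frac{2522 - 2291}{3935 + \left(2415 - 1235\right)} = \frac{231}{3935 + \left(2415 - 1235\right)} = \frac{231}{3935 + 1180} = \frac{231}{5115} = 231 \cdot \frac{1}{5115} = \frac{7}{155}$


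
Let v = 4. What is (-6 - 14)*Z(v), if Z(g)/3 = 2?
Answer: -120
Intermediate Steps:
Z(g) = 6 (Z(g) = 3*2 = 6)
(-6 - 14)*Z(v) = (-6 - 14)*6 = -20*6 = -120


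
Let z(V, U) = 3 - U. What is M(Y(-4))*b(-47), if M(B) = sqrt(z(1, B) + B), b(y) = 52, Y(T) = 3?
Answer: 52*sqrt(3) ≈ 90.067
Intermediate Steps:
M(B) = sqrt(3) (M(B) = sqrt((3 - B) + B) = sqrt(3))
M(Y(-4))*b(-47) = sqrt(3)*52 = 52*sqrt(3)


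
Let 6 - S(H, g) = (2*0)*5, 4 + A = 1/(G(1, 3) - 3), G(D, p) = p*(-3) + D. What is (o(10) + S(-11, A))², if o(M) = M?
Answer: 256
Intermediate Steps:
G(D, p) = D - 3*p (G(D, p) = -3*p + D = D - 3*p)
A = -45/11 (A = -4 + 1/((1 - 3*3) - 3) = -4 + 1/((1 - 9) - 3) = -4 + 1/(-8 - 3) = -4 + 1/(-11) = -4 - 1/11 = -45/11 ≈ -4.0909)
S(H, g) = 6 (S(H, g) = 6 - 2*0*5 = 6 - 0*5 = 6 - 1*0 = 6 + 0 = 6)
(o(10) + S(-11, A))² = (10 + 6)² = 16² = 256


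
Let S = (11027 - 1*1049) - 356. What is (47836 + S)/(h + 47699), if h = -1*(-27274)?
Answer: 57458/74973 ≈ 0.76638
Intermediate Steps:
h = 27274
S = 9622 (S = (11027 - 1049) - 356 = 9978 - 356 = 9622)
(47836 + S)/(h + 47699) = (47836 + 9622)/(27274 + 47699) = 57458/74973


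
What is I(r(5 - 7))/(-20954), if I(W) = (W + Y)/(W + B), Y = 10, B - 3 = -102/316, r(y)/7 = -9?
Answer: -4187/99856287 ≈ -4.1930e-5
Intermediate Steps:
r(y) = -63 (r(y) = 7*(-9) = -63)
B = 423/158 (B = 3 - 102/316 = 3 - 102*1/316 = 3 - 51/158 = 423/158 ≈ 2.6772)
I(W) = (10 + W)/(423/158 + W) (I(W) = (W + 10)/(W + 423/158) = (10 + W)/(423/158 + W))
I(r(5 - 7))/(-20954) = (158*(10 - 63)/(423 + 158*(-63)))/(-20954) = (158*(-53)/(423 - 9954))*(-1/20954) = (158*(-53)/(-9531))*(-1/20954) = (158*(-1/9531)*(-53))*(-1/20954) = (8374/9531)*(-1/20954) = -4187/99856287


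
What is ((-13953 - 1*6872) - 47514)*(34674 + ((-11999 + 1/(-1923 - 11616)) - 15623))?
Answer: -6524804548153/13539 ≈ -4.8193e+8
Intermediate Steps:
((-13953 - 1*6872) - 47514)*(34674 + ((-11999 + 1/(-1923 - 11616)) - 15623)) = ((-13953 - 6872) - 47514)*(34674 + ((-11999 + 1/(-13539)) - 15623)) = (-20825 - 47514)*(34674 + ((-11999 - 1/13539) - 15623)) = -68339*(34674 + (-162454462/13539 - 15623)) = -68339*(34674 - 373974259/13539) = -68339*95477027/13539 = -6524804548153/13539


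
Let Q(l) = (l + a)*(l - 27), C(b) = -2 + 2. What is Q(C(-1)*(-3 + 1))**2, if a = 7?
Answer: 35721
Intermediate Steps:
C(b) = 0
Q(l) = (-27 + l)*(7 + l) (Q(l) = (l + 7)*(l - 27) = (7 + l)*(-27 + l) = (-27 + l)*(7 + l))
Q(C(-1)*(-3 + 1))**2 = (-189 + (0*(-3 + 1))**2 - 0*(-3 + 1))**2 = (-189 + (0*(-2))**2 - 0*(-2))**2 = (-189 + 0**2 - 20*0)**2 = (-189 + 0 + 0)**2 = (-189)**2 = 35721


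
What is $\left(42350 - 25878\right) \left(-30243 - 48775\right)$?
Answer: $-1301584496$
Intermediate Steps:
$\left(42350 - 25878\right) \left(-30243 - 48775\right) = 16472 \left(-79018\right) = -1301584496$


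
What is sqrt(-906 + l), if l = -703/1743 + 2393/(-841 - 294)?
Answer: I*sqrt(3555633757388370)/1978305 ≈ 30.142*I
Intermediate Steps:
l = -4968904/1978305 (l = -703*1/1743 + 2393/(-1135) = -703/1743 + 2393*(-1/1135) = -703/1743 - 2393/1135 = -4968904/1978305 ≈ -2.5117)
sqrt(-906 + l) = sqrt(-906 - 4968904/1978305) = sqrt(-1797313234/1978305) = I*sqrt(3555633757388370)/1978305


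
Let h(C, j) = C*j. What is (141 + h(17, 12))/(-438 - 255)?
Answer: -115/231 ≈ -0.49784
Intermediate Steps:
(141 + h(17, 12))/(-438 - 255) = (141 + 17*12)/(-438 - 255) = (141 + 204)/(-693) = 345*(-1/693) = -115/231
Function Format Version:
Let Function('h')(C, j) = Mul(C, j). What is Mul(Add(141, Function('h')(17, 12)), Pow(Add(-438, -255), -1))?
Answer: Rational(-115, 231) ≈ -0.49784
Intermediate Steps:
Mul(Add(141, Function('h')(17, 12)), Pow(Add(-438, -255), -1)) = Mul(Add(141, Mul(17, 12)), Pow(Add(-438, -255), -1)) = Mul(Add(141, 204), Pow(-693, -1)) = Mul(345, Rational(-1, 693)) = Rational(-115, 231)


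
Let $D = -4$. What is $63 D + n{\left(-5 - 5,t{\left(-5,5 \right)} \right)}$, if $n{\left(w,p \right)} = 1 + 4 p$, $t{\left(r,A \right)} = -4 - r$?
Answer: $-247$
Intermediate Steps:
$63 D + n{\left(-5 - 5,t{\left(-5,5 \right)} \right)} = 63 \left(-4\right) + \left(1 + 4 \left(-4 - -5\right)\right) = -252 + \left(1 + 4 \left(-4 + 5\right)\right) = -252 + \left(1 + 4 \cdot 1\right) = -252 + \left(1 + 4\right) = -252 + 5 = -247$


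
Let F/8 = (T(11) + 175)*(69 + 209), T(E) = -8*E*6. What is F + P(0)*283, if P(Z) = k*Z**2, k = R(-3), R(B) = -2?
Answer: -785072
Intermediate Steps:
k = -2
P(Z) = -2*Z**2
T(E) = -48*E
F = -785072 (F = 8*((-48*11 + 175)*(69 + 209)) = 8*((-528 + 175)*278) = 8*(-353*278) = 8*(-98134) = -785072)
F + P(0)*283 = -785072 - 2*0**2*283 = -785072 - 2*0*283 = -785072 + 0*283 = -785072 + 0 = -785072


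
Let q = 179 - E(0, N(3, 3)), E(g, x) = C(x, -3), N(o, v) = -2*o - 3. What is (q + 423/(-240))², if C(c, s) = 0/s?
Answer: 201044041/6400 ≈ 31413.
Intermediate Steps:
N(o, v) = -3 - 2*o
C(c, s) = 0
E(g, x) = 0
q = 179 (q = 179 - 1*0 = 179 + 0 = 179)
(q + 423/(-240))² = (179 + 423/(-240))² = (179 + 423*(-1/240))² = (179 - 141/80)² = (14179/80)² = 201044041/6400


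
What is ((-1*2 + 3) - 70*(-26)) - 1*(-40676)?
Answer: 42497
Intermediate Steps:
((-1*2 + 3) - 70*(-26)) - 1*(-40676) = ((-2 + 3) + 1820) + 40676 = (1 + 1820) + 40676 = 1821 + 40676 = 42497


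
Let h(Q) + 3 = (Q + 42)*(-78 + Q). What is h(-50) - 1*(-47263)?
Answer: 48284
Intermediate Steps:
h(Q) = -3 + (-78 + Q)*(42 + Q) (h(Q) = -3 + (Q + 42)*(-78 + Q) = -3 + (42 + Q)*(-78 + Q) = -3 + (-78 + Q)*(42 + Q))
h(-50) - 1*(-47263) = (-3279 + (-50)² - 36*(-50)) - 1*(-47263) = (-3279 + 2500 + 1800) + 47263 = 1021 + 47263 = 48284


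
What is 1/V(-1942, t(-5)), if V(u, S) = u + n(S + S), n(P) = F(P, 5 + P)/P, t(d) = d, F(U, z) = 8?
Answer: -5/9714 ≈ -0.00051472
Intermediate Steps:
n(P) = 8/P
V(u, S) = u + 4/S (V(u, S) = u + 8/(S + S) = u + 8/((2*S)) = u + 8*(1/(2*S)) = u + 4/S)
1/V(-1942, t(-5)) = 1/(-1942 + 4/(-5)) = 1/(-1942 + 4*(-1/5)) = 1/(-1942 - 4/5) = 1/(-9714/5) = -5/9714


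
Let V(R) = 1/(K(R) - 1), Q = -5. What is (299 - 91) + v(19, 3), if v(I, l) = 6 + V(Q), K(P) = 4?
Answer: 643/3 ≈ 214.33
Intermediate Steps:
V(R) = 1/3 (V(R) = 1/(4 - 1) = 1/3)
v(I, l) = 19/3 (v(I, l) = 6 + 1/3 = 19/3)
(299 - 91) + v(19, 3) = (299 - 91) + 19/3 = 208 + 19/3 = 643/3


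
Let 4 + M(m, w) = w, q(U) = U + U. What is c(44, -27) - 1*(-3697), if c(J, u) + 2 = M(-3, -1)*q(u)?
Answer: 3965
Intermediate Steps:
q(U) = 2*U
M(m, w) = -4 + w
c(J, u) = -2 - 10*u (c(J, u) = -2 + (-4 - 1)*(2*u) = -2 - 10*u)
c(44, -27) - 1*(-3697) = (-2 - 10*(-27)) - 1*(-3697) = (-2 + 270) + 3697 = 268 + 3697 = 3965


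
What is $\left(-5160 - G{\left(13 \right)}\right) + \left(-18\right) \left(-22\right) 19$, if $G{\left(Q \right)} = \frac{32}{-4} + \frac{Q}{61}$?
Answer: $\frac{144679}{61} \approx 2371.8$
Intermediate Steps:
$G{\left(Q \right)} = -8 + \frac{Q}{61}$ ($G{\left(Q \right)} = 32 \left(- \frac{1}{4}\right) + Q \frac{1}{61} = -8 + \frac{Q}{61}$)
$\left(-5160 - G{\left(13 \right)}\right) + \left(-18\right) \left(-22\right) 19 = \left(-5160 - \left(-8 + \frac{1}{61} \cdot 13\right)\right) + \left(-18\right) \left(-22\right) 19 = \left(-5160 - \left(-8 + \frac{13}{61}\right)\right) + 396 \cdot 19 = \left(-5160 - - \frac{475}{61}\right) + 7524 = \left(-5160 + \frac{475}{61}\right) + 7524 = - \frac{314285}{61} + 7524 = \frac{144679}{61}$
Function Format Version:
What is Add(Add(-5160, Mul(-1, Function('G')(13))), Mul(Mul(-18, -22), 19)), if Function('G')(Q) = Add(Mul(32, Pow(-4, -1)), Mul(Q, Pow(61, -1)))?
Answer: Rational(144679, 61) ≈ 2371.8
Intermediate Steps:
Function('G')(Q) = Add(-8, Mul(Rational(1, 61), Q)) (Function('G')(Q) = Add(Mul(32, Rational(-1, 4)), Mul(Q, Rational(1, 61))) = Add(-8, Mul(Rational(1, 61), Q)))
Add(Add(-5160, Mul(-1, Function('G')(13))), Mul(Mul(-18, -22), 19)) = Add(Add(-5160, Mul(-1, Add(-8, Mul(Rational(1, 61), 13)))), Mul(Mul(-18, -22), 19)) = Add(Add(-5160, Mul(-1, Add(-8, Rational(13, 61)))), Mul(396, 19)) = Add(Add(-5160, Mul(-1, Rational(-475, 61))), 7524) = Add(Add(-5160, Rational(475, 61)), 7524) = Add(Rational(-314285, 61), 7524) = Rational(144679, 61)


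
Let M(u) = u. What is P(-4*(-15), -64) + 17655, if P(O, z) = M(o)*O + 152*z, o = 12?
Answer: 8647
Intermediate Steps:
P(O, z) = 12*O + 152*z
P(-4*(-15), -64) + 17655 = (12*(-4*(-15)) + 152*(-64)) + 17655 = (12*60 - 9728) + 17655 = (720 - 9728) + 17655 = -9008 + 17655 = 8647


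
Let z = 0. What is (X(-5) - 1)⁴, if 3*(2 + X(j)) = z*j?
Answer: 81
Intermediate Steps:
X(j) = -2 (X(j) = -2 + (0*j)/3 = -2 + (⅓)*0 = -2 + 0 = -2)
(X(-5) - 1)⁴ = (-2 - 1)⁴ = (-3)⁴ = 81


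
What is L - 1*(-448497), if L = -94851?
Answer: 353646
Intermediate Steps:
L - 1*(-448497) = -94851 - 1*(-448497) = -94851 + 448497 = 353646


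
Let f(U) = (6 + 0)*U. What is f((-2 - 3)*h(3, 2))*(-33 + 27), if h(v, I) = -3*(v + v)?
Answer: -3240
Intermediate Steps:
h(v, I) = -6*v
f(U) = 6*U
f((-2 - 3)*h(3, 2))*(-33 + 27) = (6*((-2 - 3)*(-6*3)))*(-33 + 27) = (6*(-5*(-18)))*(-6) = (6*90)*(-6) = 540*(-6) = -3240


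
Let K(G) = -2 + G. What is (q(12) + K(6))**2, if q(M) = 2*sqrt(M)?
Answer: 64 + 32*sqrt(3) ≈ 119.43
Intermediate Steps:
(q(12) + K(6))**2 = (2*sqrt(12) + (-2 + 6))**2 = (2*(2*sqrt(3)) + 4)**2 = (4*sqrt(3) + 4)**2 = (4 + 4*sqrt(3))**2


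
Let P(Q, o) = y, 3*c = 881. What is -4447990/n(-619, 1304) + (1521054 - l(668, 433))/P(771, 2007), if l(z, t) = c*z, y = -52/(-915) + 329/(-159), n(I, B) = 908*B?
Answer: -38037411932678615/57774249424 ≈ -6.5838e+5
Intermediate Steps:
c = 881/3 (c = (⅓)*881 = 881/3 ≈ 293.67)
y = -97589/48495 (y = -52*(-1/915) + 329*(-1/159) = 52/915 - 329/159 = -97589/48495 ≈ -2.0124)
l(z, t) = 881*z/3
P(Q, o) = -97589/48495
-4447990/n(-619, 1304) + (1521054 - l(668, 433))/P(771, 2007) = -4447990/(908*1304) + (1521054 - 881*668/3)/(-97589/48495) = -4447990/1184032 + (1521054 - 1*588508/3)*(-48495/97589) = -4447990*1/1184032 + (1521054 - 588508/3)*(-48495/97589) = -2223995/592016 + (3974654/3)*(-48495/97589) = -2223995/592016 - 64250281910/97589 = -38037411932678615/57774249424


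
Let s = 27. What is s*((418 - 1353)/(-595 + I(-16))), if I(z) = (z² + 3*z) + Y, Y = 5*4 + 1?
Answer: 8415/122 ≈ 68.975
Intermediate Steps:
Y = 21 (Y = 20 + 1 = 21)
I(z) = 21 + z² + 3*z (I(z) = (z² + 3*z) + 21 = 21 + z² + 3*z)
s*((418 - 1353)/(-595 + I(-16))) = 27*((418 - 1353)/(-595 + (21 + (-16)² + 3*(-16)))) = 27*(-935/(-595 + (21 + 256 - 48))) = 27*(-935/(-595 + 229)) = 27*(-935/(-366)) = 27*(-935*(-1/366)) = 27*(935/366) = 8415/122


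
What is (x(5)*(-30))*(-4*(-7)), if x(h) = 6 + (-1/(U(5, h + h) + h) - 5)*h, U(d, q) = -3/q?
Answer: 792120/47 ≈ 16854.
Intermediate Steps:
x(h) = 6 + h*(-5 - 1/(h - 3/(2*h))) (x(h) = 6 + (-1/(-3/(h + h) + h) - 5)*h = 6 + (-1/(-3*1/(2*h) + h) - 5)*h = 6 + (-1/(-3/(2*h) + h) - 5)*h = 6 + (-1/(h - 3/(2*h)) - 5)*h = 6 + (-5 - 1/(h - 3/(2*h)))*h = 6 + h*(-5 - 1/(h - 3/(2*h))))
(x(5)*(-30))*(-4*(-7)) = (((-18 - 10*5³ + 10*5² + 15*5)/(-3 + 2*5²))*(-30))*(-4*(-7)) = (((-18 - 10*125 + 10*25 + 75)/(-3 + 2*25))*(-30))*28 = (((-18 - 1250 + 250 + 75)/(-3 + 50))*(-30))*28 = ((-943/47)*(-30))*28 = (((1/47)*(-943))*(-30))*28 = -943/47*(-30)*28 = (28290/47)*28 = 792120/47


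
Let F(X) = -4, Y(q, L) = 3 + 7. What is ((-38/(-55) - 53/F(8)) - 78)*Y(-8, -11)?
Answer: -14093/22 ≈ -640.59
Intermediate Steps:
Y(q, L) = 10
((-38/(-55) - 53/F(8)) - 78)*Y(-8, -11) = ((-38/(-55) - 53/(-4)) - 78)*10 = ((-38*(-1/55) - 53*(-¼)) - 78)*10 = ((38/55 + 53/4) - 78)*10 = (3067/220 - 78)*10 = -14093/220*10 = -14093/22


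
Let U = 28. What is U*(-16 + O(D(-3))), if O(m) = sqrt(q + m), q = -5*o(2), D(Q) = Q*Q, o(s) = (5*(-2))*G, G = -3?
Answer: -448 + 28*I*sqrt(141) ≈ -448.0 + 332.48*I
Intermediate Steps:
o(s) = 30 (o(s) = (5*(-2))*(-3) = -10*(-3) = 30)
D(Q) = Q**2
q = -150 (q = -5*30 = -150)
O(m) = sqrt(-150 + m)
U*(-16 + O(D(-3))) = 28*(-16 + sqrt(-150 + (-3)**2)) = 28*(-16 + sqrt(-150 + 9)) = 28*(-16 + sqrt(-141)) = 28*(-16 + I*sqrt(141)) = -448 + 28*I*sqrt(141)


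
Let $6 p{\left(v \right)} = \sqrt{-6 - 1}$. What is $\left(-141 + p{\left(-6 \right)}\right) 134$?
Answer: $-18894 + \frac{67 i \sqrt{7}}{3} \approx -18894.0 + 59.088 i$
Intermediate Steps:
$p{\left(v \right)} = \frac{i \sqrt{7}}{6}$ ($p{\left(v \right)} = \frac{\sqrt{-6 - 1}}{6} = \frac{\sqrt{-7}}{6} = \frac{i \sqrt{7}}{6}$)
$\left(-141 + p{\left(-6 \right)}\right) 134 = \left(-141 + \frac{i \sqrt{7}}{6}\right) 134 = -18894 + \frac{67 i \sqrt{7}}{3}$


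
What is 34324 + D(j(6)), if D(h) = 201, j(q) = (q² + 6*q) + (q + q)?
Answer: 34525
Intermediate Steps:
j(q) = q² + 8*q (j(q) = (q² + 6*q) + 2*q = q² + 8*q)
34324 + D(j(6)) = 34324 + 201 = 34525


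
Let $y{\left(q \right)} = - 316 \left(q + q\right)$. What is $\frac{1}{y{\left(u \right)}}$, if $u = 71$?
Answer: $- \frac{1}{44872} \approx -2.2286 \cdot 10^{-5}$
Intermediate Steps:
$y{\left(q \right)} = - 632 q$ ($y{\left(q \right)} = - 316 \cdot 2 q = - 632 q$)
$\frac{1}{y{\left(u \right)}} = \frac{1}{\left(-632\right) 71} = \frac{1}{-44872} = - \frac{1}{44872}$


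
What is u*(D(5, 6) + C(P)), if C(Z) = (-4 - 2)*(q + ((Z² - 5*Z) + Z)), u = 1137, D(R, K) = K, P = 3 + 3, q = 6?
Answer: -115974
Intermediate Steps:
P = 6
C(Z) = -36 - 6*Z² + 24*Z (C(Z) = (-4 - 2)*(6 + ((Z² - 5*Z) + Z)) = -6*(6 + (Z² - 4*Z)) = -6*(6 + Z² - 4*Z) = -36 - 6*Z² + 24*Z)
u*(D(5, 6) + C(P)) = 1137*(6 + (-36 - 6*6² + 24*6)) = 1137*(6 + (-36 - 6*36 + 144)) = 1137*(6 + (-36 - 216 + 144)) = 1137*(6 - 108) = 1137*(-102) = -115974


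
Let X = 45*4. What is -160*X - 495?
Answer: -29295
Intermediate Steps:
X = 180
-160*X - 495 = -160*180 - 495 = -28800 - 495 = -29295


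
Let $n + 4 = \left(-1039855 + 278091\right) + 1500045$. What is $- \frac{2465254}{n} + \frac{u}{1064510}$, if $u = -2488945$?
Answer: $- \frac{892363676661}{157180649854} \approx -5.6773$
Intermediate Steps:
$n = 738277$ ($n = -4 + \left(\left(-1039855 + 278091\right) + 1500045\right) = -4 + \left(-761764 + 1500045\right) = -4 + 738281 = 738277$)
$- \frac{2465254}{n} + \frac{u}{1064510} = - \frac{2465254}{738277} - \frac{2488945}{1064510} = \left(-2465254\right) \frac{1}{738277} - \frac{497789}{212902} = - \frac{2465254}{738277} - \frac{497789}{212902} = - \frac{892363676661}{157180649854}$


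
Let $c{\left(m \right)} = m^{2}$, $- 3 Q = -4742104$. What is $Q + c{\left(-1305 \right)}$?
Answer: $\frac{9851179}{3} \approx 3.2837 \cdot 10^{6}$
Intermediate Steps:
$Q = \frac{4742104}{3}$ ($Q = \left(- \frac{1}{3}\right) \left(-4742104\right) = \frac{4742104}{3} \approx 1.5807 \cdot 10^{6}$)
$Q + c{\left(-1305 \right)} = \frac{4742104}{3} + \left(-1305\right)^{2} = \frac{4742104}{3} + 1703025 = \frac{9851179}{3}$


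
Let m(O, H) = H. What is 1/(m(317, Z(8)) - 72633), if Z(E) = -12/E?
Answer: -2/145269 ≈ -1.3768e-5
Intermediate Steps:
1/(m(317, Z(8)) - 72633) = 1/(-12/8 - 72633) = 1/(-12*⅛ - 72633) = 1/(-3/2 - 72633) = 1/(-145269/2) = -2/145269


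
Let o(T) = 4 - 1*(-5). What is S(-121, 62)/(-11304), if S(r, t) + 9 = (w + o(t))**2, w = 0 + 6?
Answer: -3/157 ≈ -0.019108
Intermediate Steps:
o(T) = 9 (o(T) = 4 + 5 = 9)
w = 6
S(r, t) = 216 (S(r, t) = -9 + (6 + 9)**2 = -9 + 15**2 = -9 + 225 = 216)
S(-121, 62)/(-11304) = 216/(-11304) = 216*(-1/11304) = -3/157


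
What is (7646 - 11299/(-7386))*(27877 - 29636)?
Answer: -99356508145/7386 ≈ -1.3452e+7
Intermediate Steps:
(7646 - 11299/(-7386))*(27877 - 29636) = (7646 - 11299*(-1/7386))*(-1759) = (7646 + 11299/7386)*(-1759) = (56484655/7386)*(-1759) = -99356508145/7386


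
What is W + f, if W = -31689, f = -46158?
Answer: -77847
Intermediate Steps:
W + f = -31689 - 46158 = -77847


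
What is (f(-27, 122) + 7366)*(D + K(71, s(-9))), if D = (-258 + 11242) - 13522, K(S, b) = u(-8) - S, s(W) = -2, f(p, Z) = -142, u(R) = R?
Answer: -18905208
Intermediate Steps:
K(S, b) = -8 - S
D = -2538 (D = 10984 - 13522 = -2538)
(f(-27, 122) + 7366)*(D + K(71, s(-9))) = (-142 + 7366)*(-2538 + (-8 - 1*71)) = 7224*(-2538 + (-8 - 71)) = 7224*(-2538 - 79) = 7224*(-2617) = -18905208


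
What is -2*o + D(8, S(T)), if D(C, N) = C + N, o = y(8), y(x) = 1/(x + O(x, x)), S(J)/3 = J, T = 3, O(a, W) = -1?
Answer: 117/7 ≈ 16.714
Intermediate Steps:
S(J) = 3*J
y(x) = 1/(-1 + x) (y(x) = 1/(x - 1) = 1/(-1 + x))
o = ⅐ (o = 1/(-1 + 8) = 1/7 = ⅐ ≈ 0.14286)
-2*o + D(8, S(T)) = -2*⅐ + (8 + 3*3) = -2/7 + (8 + 9) = -2/7 + 17 = 117/7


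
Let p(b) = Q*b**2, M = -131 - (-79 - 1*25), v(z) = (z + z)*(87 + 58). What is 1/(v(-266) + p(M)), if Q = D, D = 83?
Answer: -1/16633 ≈ -6.0121e-5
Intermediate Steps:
v(z) = 290*z (v(z) = (2*z)*145 = 290*z)
Q = 83
M = -27 (M = -131 - (-79 - 25) = -131 - 1*(-104) = -131 + 104 = -27)
p(b) = 83*b**2
1/(v(-266) + p(M)) = 1/(290*(-266) + 83*(-27)**2) = 1/(-77140 + 83*729) = 1/(-77140 + 60507) = 1/(-16633) = -1/16633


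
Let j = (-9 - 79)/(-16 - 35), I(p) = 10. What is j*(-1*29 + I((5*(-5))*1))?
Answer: -1672/51 ≈ -32.784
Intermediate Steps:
j = 88/51 (j = -88/(-51) = -88*(-1/51) = 88/51 ≈ 1.7255)
j*(-1*29 + I((5*(-5))*1)) = 88*(-1*29 + 10)/51 = 88*(-29 + 10)/51 = (88/51)*(-19) = -1672/51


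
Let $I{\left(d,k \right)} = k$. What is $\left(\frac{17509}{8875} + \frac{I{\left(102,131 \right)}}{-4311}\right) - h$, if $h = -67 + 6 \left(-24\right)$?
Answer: $\frac{8147205049}{38260125} \approx 212.94$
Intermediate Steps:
$h = -211$ ($h = -67 - 144 = -211$)
$\left(\frac{17509}{8875} + \frac{I{\left(102,131 \right)}}{-4311}\right) - h = \left(\frac{17509}{8875} + \frac{131}{-4311}\right) - -211 = \left(17509 \cdot \frac{1}{8875} + 131 \left(- \frac{1}{4311}\right)\right) + 211 = \left(\frac{17509}{8875} - \frac{131}{4311}\right) + 211 = \frac{74318674}{38260125} + 211 = \frac{8147205049}{38260125}$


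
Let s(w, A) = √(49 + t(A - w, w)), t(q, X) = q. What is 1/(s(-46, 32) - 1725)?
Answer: -1725/2975498 - √127/2975498 ≈ -0.00058352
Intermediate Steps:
s(w, A) = √(49 + A - w) (s(w, A) = √(49 + (A - w)) = √(49 + A - w))
1/(s(-46, 32) - 1725) = 1/(√(49 + 32 - 1*(-46)) - 1725) = 1/(√(49 + 32 + 46) - 1725) = 1/(√127 - 1725) = 1/(-1725 + √127)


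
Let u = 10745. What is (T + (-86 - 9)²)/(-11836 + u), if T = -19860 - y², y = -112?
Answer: 23379/1091 ≈ 21.429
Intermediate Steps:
T = -32404 (T = -19860 - 1*(-112)² = -19860 - 1*12544 = -19860 - 12544 = -32404)
(T + (-86 - 9)²)/(-11836 + u) = (-32404 + (-86 - 9)²)/(-11836 + 10745) = (-32404 + (-95)²)/(-1091) = (-32404 + 9025)*(-1/1091) = -23379*(-1/1091) = 23379/1091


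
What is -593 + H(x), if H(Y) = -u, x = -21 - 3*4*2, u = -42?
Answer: -551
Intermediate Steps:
x = -45 (x = -21 - 12*2 = -21 - 24 = -45)
H(Y) = 42 (H(Y) = -1*(-42) = 42)
-593 + H(x) = -593 + 42 = -551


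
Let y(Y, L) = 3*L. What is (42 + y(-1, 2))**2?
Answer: 2304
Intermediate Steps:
(42 + y(-1, 2))**2 = (42 + 3*2)**2 = (42 + 6)**2 = 48**2 = 2304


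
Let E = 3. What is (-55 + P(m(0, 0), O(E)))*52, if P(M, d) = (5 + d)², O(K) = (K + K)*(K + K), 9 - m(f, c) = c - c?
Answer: 84552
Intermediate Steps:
m(f, c) = 9 (m(f, c) = 9 - (c - c) = 9 - 1*0 = 9 + 0 = 9)
O(K) = 4*K² (O(K) = (2*K)*(2*K) = 4*K²)
(-55 + P(m(0, 0), O(E)))*52 = (-55 + (5 + 4*3²)²)*52 = (-55 + (5 + 4*9)²)*52 = (-55 + (5 + 36)²)*52 = (-55 + 41²)*52 = (-55 + 1681)*52 = 1626*52 = 84552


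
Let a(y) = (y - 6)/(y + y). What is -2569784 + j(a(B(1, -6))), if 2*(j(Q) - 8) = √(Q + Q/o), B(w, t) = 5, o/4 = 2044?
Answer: -2569776 + I*√41784470/40880 ≈ -2.5698e+6 + 0.15812*I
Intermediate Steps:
o = 8176 (o = 4*2044 = 8176)
a(y) = (-6 + y)/(2*y) (a(y) = (-6 + y)/((2*y)) = (-6 + y)*(1/(2*y)) = (-6 + y)/(2*y))
j(Q) = 8 + √4178447*√Q/4088 (j(Q) = 8 + √(Q + Q/8176)/2 = 8 + √(8177*Q/8176)/2 = 8 + (√4178447*√Q/2044)/2 = 8 + √4178447*√Q/4088)
-2569784 + j(a(B(1, -6))) = -2569784 + (8 + √4178447*√((½)*(-6 + 5)/5)/4088) = -2569784 + (8 + √4178447*√((½)*(⅕)*(-1))/4088) = -2569784 + (8 + √4178447*√(-⅒)/4088) = -2569784 + (8 + √4178447*(I*√10/10)/4088) = -2569784 + (8 + I*√41784470/40880) = -2569776 + I*√41784470/40880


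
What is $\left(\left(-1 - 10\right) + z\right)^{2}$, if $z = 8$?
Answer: $9$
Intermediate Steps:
$\left(\left(-1 - 10\right) + z\right)^{2} = \left(\left(-1 - 10\right) + 8\right)^{2} = \left(-11 + 8\right)^{2} = \left(-3\right)^{2} = 9$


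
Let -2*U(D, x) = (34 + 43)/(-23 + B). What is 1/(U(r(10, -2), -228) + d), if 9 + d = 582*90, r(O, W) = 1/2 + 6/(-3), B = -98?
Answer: 22/1152169 ≈ 1.9094e-5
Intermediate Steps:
r(O, W) = -3/2 (r(O, W) = 1*(½) + 6*(-⅓) = ½ - 2 = -3/2)
U(D, x) = 7/22 (U(D, x) = -(34 + 43)/(2*(-23 - 98)) = -77/(2*(-121)) = -77*(-1)/(2*121) = -½*(-7/11) = 7/22)
d = 52371 (d = -9 + 582*90 = -9 + 52380 = 52371)
1/(U(r(10, -2), -228) + d) = 1/(7/22 + 52371) = 1/(1152169/22) = 22/1152169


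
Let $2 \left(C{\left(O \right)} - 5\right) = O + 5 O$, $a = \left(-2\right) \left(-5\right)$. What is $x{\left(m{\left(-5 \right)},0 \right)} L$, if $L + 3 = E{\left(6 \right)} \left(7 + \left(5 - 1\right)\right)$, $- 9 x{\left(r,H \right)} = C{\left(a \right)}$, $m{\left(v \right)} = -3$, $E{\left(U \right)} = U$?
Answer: $-245$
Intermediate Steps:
$a = 10$
$C{\left(O \right)} = 5 + 3 O$ ($C{\left(O \right)} = 5 + \frac{O + 5 O}{2} = 5 + \frac{6 O}{2} = 5 + 3 O$)
$x{\left(r,H \right)} = - \frac{35}{9}$ ($x{\left(r,H \right)} = - \frac{5 + 3 \cdot 10}{9} = - \frac{5 + 30}{9} = \left(- \frac{1}{9}\right) 35 = - \frac{35}{9}$)
$L = 63$ ($L = -3 + 6 \left(7 + \left(5 - 1\right)\right) = -3 + 6 \left(7 + 4\right) = -3 + 6 \cdot 11 = -3 + 66 = 63$)
$x{\left(m{\left(-5 \right)},0 \right)} L = \left(- \frac{35}{9}\right) 63 = -245$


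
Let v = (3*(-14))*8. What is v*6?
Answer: -2016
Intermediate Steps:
v = -336 (v = -42*8 = -336)
v*6 = -336*6 = -2016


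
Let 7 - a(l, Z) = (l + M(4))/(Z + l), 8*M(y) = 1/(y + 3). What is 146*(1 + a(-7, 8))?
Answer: 61247/28 ≈ 2187.4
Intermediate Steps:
M(y) = 1/(8*(3 + y)) (M(y) = 1/(8*(y + 3)) = 1/(8*(3 + y)))
a(l, Z) = 7 - (1/56 + l)/(Z + l) (a(l, Z) = 7 - (l + 1/(8*(3 + 4)))/(Z + l) = 7 - (l + (1/8)/7)/(Z + l) = 7 - (l + (1/8)*(1/7))/(Z + l) = 7 - (l + 1/56)/(Z + l) = 7 - (1/56 + l)/(Z + l))
146*(1 + a(-7, 8)) = 146*(1 + (-1/56 + 6*(-7) + 7*8)/(8 - 7)) = 146*(1 + (-1/56 - 42 + 56)/1) = 146*(1 + 1*(783/56)) = 146*(1 + 783/56) = 146*(839/56) = 61247/28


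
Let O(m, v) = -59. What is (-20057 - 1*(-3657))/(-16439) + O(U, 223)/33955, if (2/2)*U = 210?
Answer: 555892099/558186245 ≈ 0.99589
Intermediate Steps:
U = 210
(-20057 - 1*(-3657))/(-16439) + O(U, 223)/33955 = (-20057 - 1*(-3657))/(-16439) - 59/33955 = (-20057 + 3657)*(-1/16439) - 59*1/33955 = -16400*(-1/16439) - 59/33955 = 16400/16439 - 59/33955 = 555892099/558186245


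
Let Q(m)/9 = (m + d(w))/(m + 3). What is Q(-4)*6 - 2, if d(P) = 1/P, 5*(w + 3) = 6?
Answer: 244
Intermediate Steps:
w = -9/5 (w = -3 + (1/5)*6 = -3 + 6/5 = -9/5 ≈ -1.8000)
Q(m) = 9*(-5/9 + m)/(3 + m) (Q(m) = 9*((m + 1/(-9/5))/(m + 3)) = 9*((m - 5/9)/(3 + m)) = 9*((-5/9 + m)/(3 + m)) = 9*(-5/9 + m)/(3 + m))
Q(-4)*6 - 2 = ((-5 + 9*(-4))/(3 - 4))*6 - 2 = ((-5 - 36)/(-1))*6 - 2 = -1*(-41)*6 - 2 = 41*6 - 2 = 246 - 2 = 244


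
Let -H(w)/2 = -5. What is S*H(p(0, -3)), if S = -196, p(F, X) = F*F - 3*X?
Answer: -1960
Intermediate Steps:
p(F, X) = F² - 3*X
H(w) = 10 (H(w) = -2*(-5) = 10)
S*H(p(0, -3)) = -196*10 = -1960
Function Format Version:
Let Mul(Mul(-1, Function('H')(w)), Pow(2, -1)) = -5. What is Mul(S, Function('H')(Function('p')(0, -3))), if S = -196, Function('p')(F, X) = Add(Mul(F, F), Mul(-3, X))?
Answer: -1960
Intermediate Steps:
Function('p')(F, X) = Add(Pow(F, 2), Mul(-3, X))
Function('H')(w) = 10 (Function('H')(w) = Mul(-2, -5) = 10)
Mul(S, Function('H')(Function('p')(0, -3))) = Mul(-196, 10) = -1960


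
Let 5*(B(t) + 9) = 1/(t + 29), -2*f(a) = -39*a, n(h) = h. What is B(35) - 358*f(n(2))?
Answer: -4470719/320 ≈ -13971.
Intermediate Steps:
f(a) = 39*a/2 (f(a) = -(-39)*a/2 = 39*a/2)
B(t) = -9 + 1/(5*(29 + t)) (B(t) = -9 + 1/(5*(t + 29)) = -9 + 1/(5*(29 + t)))
B(35) - 358*f(n(2)) = (-1304 - 45*35)/(5*(29 + 35)) - 6981*2 = (⅕)*(-1304 - 1575)/64 - 358*39 = (⅕)*(1/64)*(-2879) - 13962 = -2879/320 - 13962 = -4470719/320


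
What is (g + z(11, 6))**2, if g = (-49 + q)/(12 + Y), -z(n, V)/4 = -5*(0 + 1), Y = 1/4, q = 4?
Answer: 640000/2401 ≈ 266.56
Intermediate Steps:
Y = 1/4 ≈ 0.25000
z(n, V) = 20 (z(n, V) = -(-20)*(0 + 1) = -(-20) = -4*(-5) = 20)
g = -180/49 (g = (-49 + 4)/(12 + 1/4) = -45/49/4 = -45*4/49 = -180/49 ≈ -3.6735)
(g + z(11, 6))**2 = (-180/49 + 20)**2 = (800/49)**2 = 640000/2401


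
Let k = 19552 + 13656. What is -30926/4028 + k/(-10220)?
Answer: -8032599/735110 ≈ -10.927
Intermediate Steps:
k = 33208
-30926/4028 + k/(-10220) = -30926/4028 + 33208/(-10220) = -30926*1/4028 + 33208*(-1/10220) = -15463/2014 - 1186/365 = -8032599/735110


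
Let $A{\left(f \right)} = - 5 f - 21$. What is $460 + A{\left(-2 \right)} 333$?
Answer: $-3203$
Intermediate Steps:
$A{\left(f \right)} = -21 - 5 f$
$460 + A{\left(-2 \right)} 333 = 460 + \left(-21 - -10\right) 333 = 460 + \left(-21 + 10\right) 333 = 460 - 3663 = -3203$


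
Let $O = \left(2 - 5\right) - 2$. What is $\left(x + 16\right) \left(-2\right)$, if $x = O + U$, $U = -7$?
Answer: $-8$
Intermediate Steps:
$O = -5$ ($O = -3 - 2 = -5$)
$x = -12$ ($x = -5 - 7 = -12$)
$\left(x + 16\right) \left(-2\right) = \left(-12 + 16\right) \left(-2\right) = 4 \left(-2\right) = -8$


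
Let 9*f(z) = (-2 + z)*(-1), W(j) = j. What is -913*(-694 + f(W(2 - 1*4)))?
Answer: 5698946/9 ≈ 6.3322e+5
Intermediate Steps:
f(z) = 2/9 - z/9 (f(z) = ((-2 + z)*(-1))/9 = (2 - z)/9 = 2/9 - z/9)
-913*(-694 + f(W(2 - 1*4))) = -913*(-694 + (2/9 - (2 - 1*4)/9)) = -913*(-694 + (2/9 - (2 - 4)/9)) = -913*(-694 + (2/9 - ⅑*(-2))) = -913*(-694 + (2/9 + 2/9)) = -913*(-694 + 4/9) = -913*(-6242/9) = 5698946/9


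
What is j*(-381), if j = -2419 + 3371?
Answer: -362712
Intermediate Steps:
j = 952
j*(-381) = 952*(-381) = -362712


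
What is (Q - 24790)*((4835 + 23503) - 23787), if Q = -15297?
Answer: -182435937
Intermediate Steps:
(Q - 24790)*((4835 + 23503) - 23787) = (-15297 - 24790)*((4835 + 23503) - 23787) = -40087*(28338 - 23787) = -40087*4551 = -182435937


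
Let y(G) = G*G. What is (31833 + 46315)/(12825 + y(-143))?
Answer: 39074/16637 ≈ 2.3486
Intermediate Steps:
y(G) = G**2
(31833 + 46315)/(12825 + y(-143)) = (31833 + 46315)/(12825 + (-143)**2) = 78148/(12825 + 20449) = 78148/33274 = 78148*(1/33274) = 39074/16637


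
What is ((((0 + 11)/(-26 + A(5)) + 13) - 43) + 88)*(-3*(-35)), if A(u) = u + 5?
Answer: 96285/16 ≈ 6017.8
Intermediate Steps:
A(u) = 5 + u
((((0 + 11)/(-26 + A(5)) + 13) - 43) + 88)*(-3*(-35)) = ((((0 + 11)/(-26 + (5 + 5)) + 13) - 43) + 88)*(-3*(-35)) = (((11/(-26 + 10) + 13) - 43) + 88)*105 = (((11/(-16) + 13) - 43) + 88)*105 = (((11*(-1/16) + 13) - 43) + 88)*105 = (((-11/16 + 13) - 43) + 88)*105 = ((197/16 - 43) + 88)*105 = (-491/16 + 88)*105 = (917/16)*105 = 96285/16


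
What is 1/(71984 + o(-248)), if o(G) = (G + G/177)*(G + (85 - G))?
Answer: 177/8988928 ≈ 1.9691e-5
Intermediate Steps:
o(G) = 15130*G/177 (o(G) = (G + G*(1/177))*85 = (G + G/177)*85 = (178*G/177)*85 = 15130*G/177)
1/(71984 + o(-248)) = 1/(71984 + (15130/177)*(-248)) = 1/(71984 - 3752240/177) = 1/(8988928/177) = 177/8988928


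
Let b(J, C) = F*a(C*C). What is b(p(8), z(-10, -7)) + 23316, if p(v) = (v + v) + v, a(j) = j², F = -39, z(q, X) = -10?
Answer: -366684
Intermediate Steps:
p(v) = 3*v (p(v) = 2*v + v = 3*v)
b(J, C) = -39*C⁴
b(p(8), z(-10, -7)) + 23316 = -39*(-10)⁴ + 23316 = -39*10000 + 23316 = -390000 + 23316 = -366684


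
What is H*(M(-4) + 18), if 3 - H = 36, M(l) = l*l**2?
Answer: 1518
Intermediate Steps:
M(l) = l**3
H = -33 (H = 3 - 1*36 = 3 - 36 = -33)
H*(M(-4) + 18) = -33*((-4)**3 + 18) = -33*(-64 + 18) = -33*(-46) = 1518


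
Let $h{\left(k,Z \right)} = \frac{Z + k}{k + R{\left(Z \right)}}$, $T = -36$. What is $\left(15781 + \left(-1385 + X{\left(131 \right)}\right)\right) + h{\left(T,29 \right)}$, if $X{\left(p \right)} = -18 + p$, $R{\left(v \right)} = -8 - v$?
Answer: $\frac{1059164}{73} \approx 14509.0$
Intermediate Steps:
$h{\left(k,Z \right)} = \frac{Z + k}{-8 + k - Z}$ ($h{\left(k,Z \right)} = \frac{Z + k}{k - \left(8 + Z\right)} = \frac{Z + k}{-8 + k - Z}$)
$\left(15781 + \left(-1385 + X{\left(131 \right)}\right)\right) + h{\left(T,29 \right)} = \left(15781 + \left(-1385 + \left(-18 + 131\right)\right)\right) + \frac{29 - 36}{-8 - 36 - 29} = \left(15781 + \left(-1385 + 113\right)\right) + \frac{1}{-8 - 36 - 29} \left(-7\right) = \left(15781 - 1272\right) + \frac{1}{-73} \left(-7\right) = 14509 - - \frac{7}{73} = 14509 + \frac{7}{73} = \frac{1059164}{73}$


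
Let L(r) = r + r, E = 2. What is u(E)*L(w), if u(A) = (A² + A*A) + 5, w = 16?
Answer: 416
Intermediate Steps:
u(A) = 5 + 2*A² (u(A) = (A² + A²) + 5 = 2*A² + 5 = 5 + 2*A²)
L(r) = 2*r
u(E)*L(w) = (5 + 2*2²)*(2*16) = (5 + 2*4)*32 = (5 + 8)*32 = 13*32 = 416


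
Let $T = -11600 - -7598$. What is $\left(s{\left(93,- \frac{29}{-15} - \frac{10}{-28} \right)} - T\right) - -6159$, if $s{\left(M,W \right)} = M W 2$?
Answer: $\frac{370546}{35} \approx 10587.0$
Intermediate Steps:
$s{\left(M,W \right)} = 2 M W$
$T = -4002$ ($T = -11600 + 7598 = -4002$)
$\left(s{\left(93,- \frac{29}{-15} - \frac{10}{-28} \right)} - T\right) - -6159 = \left(2 \cdot 93 \left(- \frac{29}{-15} - \frac{10}{-28}\right) - -4002\right) - -6159 = \left(2 \cdot 93 \left(\left(-29\right) \left(- \frac{1}{15}\right) - - \frac{5}{14}\right) + 4002\right) + 6159 = \left(2 \cdot 93 \left(\frac{29}{15} + \frac{5}{14}\right) + 4002\right) + 6159 = \left(2 \cdot 93 \cdot \frac{481}{210} + 4002\right) + 6159 = \left(\frac{14911}{35} + 4002\right) + 6159 = \frac{154981}{35} + 6159 = \frac{370546}{35}$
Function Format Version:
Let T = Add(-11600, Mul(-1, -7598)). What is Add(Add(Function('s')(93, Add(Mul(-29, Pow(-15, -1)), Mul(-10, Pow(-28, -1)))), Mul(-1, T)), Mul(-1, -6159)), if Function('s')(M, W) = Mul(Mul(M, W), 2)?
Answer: Rational(370546, 35) ≈ 10587.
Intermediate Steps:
Function('s')(M, W) = Mul(2, M, W)
T = -4002 (T = Add(-11600, 7598) = -4002)
Add(Add(Function('s')(93, Add(Mul(-29, Pow(-15, -1)), Mul(-10, Pow(-28, -1)))), Mul(-1, T)), Mul(-1, -6159)) = Add(Add(Mul(2, 93, Add(Mul(-29, Pow(-15, -1)), Mul(-10, Pow(-28, -1)))), Mul(-1, -4002)), Mul(-1, -6159)) = Add(Add(Mul(2, 93, Add(Mul(-29, Rational(-1, 15)), Mul(-10, Rational(-1, 28)))), 4002), 6159) = Add(Add(Mul(2, 93, Add(Rational(29, 15), Rational(5, 14))), 4002), 6159) = Add(Add(Mul(2, 93, Rational(481, 210)), 4002), 6159) = Add(Add(Rational(14911, 35), 4002), 6159) = Add(Rational(154981, 35), 6159) = Rational(370546, 35)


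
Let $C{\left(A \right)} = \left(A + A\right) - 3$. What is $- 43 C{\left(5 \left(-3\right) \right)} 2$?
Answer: $2838$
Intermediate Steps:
$C{\left(A \right)} = -3 + 2 A$ ($C{\left(A \right)} = 2 A - 3 = -3 + 2 A$)
$- 43 C{\left(5 \left(-3\right) \right)} 2 = - 43 \left(-3 + 2 \cdot 5 \left(-3\right)\right) 2 = - 43 \left(-3 + 2 \left(-15\right)\right) 2 = - 43 \left(-3 - 30\right) 2 = \left(-43\right) \left(-33\right) 2 = 1419 \cdot 2 = 2838$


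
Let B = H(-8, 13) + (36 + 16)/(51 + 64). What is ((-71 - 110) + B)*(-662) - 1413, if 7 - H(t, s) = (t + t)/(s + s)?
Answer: 169037073/1495 ≈ 1.1307e+5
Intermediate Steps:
H(t, s) = 7 - t/s (H(t, s) = 7 - (t + t)/(s + s) = 7 - 2*t/(2*s) = 7 - 2*t*1/(2*s) = 7 - t/s)
B = 12061/1495 (B = (7 - 1*(-8)/13) + (36 + 16)/(51 + 64) = (7 - 1*(-8)*1/13) + 52/115 = (7 + 8/13) + 52*(1/115) = 99/13 + 52/115 = 12061/1495 ≈ 8.0676)
((-71 - 110) + B)*(-662) - 1413 = ((-71 - 110) + 12061/1495)*(-662) - 1413 = (-181 + 12061/1495)*(-662) - 1413 = -258534/1495*(-662) - 1413 = 171149508/1495 - 1413 = 169037073/1495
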